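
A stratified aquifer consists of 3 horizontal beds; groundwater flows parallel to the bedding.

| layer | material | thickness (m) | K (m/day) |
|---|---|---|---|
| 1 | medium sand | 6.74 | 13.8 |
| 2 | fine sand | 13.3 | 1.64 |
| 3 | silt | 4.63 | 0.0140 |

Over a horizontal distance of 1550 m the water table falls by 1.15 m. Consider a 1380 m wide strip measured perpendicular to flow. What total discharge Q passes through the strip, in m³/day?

Flow is parallel to layering, so each bed carries its own Darcy discharge and the transmissivities add.
Σ(K_i·b_i) = 13.8×6.74 + 1.64×13.3 + 0.0140×4.63 = 114.9 m²/day.
Hydraulic gradient i = Δh / L = 1.15 / 1550 = 0.0007419.
Q = Σ(K_i·b_i) · W · i = 114.9 × 1380 × 0.0007419 = 117.6 m³/day.

118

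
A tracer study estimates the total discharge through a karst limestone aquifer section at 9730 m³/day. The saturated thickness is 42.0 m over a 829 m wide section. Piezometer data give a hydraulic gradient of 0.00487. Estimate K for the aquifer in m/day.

Cross-sectional area A = 829 × 42.0 = 34818 m².
Hydraulic gradient i = 0.00487.
From Q = K·A·i, K = Q / (A·i) = 9730 / (34818 × 0.004870) = 57.38 m/day.

57.4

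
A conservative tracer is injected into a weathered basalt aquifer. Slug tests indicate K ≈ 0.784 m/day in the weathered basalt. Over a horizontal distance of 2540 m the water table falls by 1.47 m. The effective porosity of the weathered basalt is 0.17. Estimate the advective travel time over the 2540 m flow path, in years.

Hydraulic gradient i = Δh / L = 1.47 / 2540 = 0.0005787.
Darcy flux q = K · i = 0.7840 × 0.0005787 = 0.0004537 m/day.
Seepage velocity v = q / n_e = 0.0004537 / 0.17 = 0.002669 m/day.
Travel time t = L / v = 2540 / 0.002669 = 9.517e+05 days = 2606 years.

2610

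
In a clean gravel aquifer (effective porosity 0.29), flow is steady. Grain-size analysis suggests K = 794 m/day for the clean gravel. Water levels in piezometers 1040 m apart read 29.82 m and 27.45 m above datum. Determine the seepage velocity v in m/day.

6.24

Hydraulic gradient i = (29.82 − 27.45) / 1040 = 2.37 / 1040 = 0.002279.
Darcy flux q = K · i = 794.0 × 0.002279 = 1.809 m/day.
Seepage velocity v = q / n_e = 1.809 / 0.29 = 6.239 m/day.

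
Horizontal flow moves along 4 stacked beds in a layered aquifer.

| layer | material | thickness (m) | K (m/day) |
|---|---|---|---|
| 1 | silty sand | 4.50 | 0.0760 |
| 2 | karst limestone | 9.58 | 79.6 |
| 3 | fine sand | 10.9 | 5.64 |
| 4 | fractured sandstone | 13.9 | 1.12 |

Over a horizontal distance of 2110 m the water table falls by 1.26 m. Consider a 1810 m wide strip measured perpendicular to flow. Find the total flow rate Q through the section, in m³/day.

908

Flow is parallel to layering, so each bed carries its own Darcy discharge and the transmissivities add.
Σ(K_i·b_i) = 0.0760×4.50 + 79.6×9.58 + 5.64×10.9 + 1.12×13.9 = 840.0 m²/day.
Hydraulic gradient i = Δh / L = 1.26 / 2110 = 0.0005972.
Q = Σ(K_i·b_i) · W · i = 840.0 × 1810 × 0.0005972 = 907.9 m³/day.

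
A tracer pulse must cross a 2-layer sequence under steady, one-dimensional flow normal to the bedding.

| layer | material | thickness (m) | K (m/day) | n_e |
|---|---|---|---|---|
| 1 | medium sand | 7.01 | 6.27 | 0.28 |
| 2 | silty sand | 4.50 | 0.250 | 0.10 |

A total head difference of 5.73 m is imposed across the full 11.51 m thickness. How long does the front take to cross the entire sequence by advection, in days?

With flow normal to the layers, continuity requires the same specific discharge q through every layer.
Σ(b_i/K_i) = 7.01/6.27 + 4.50/0.250 = 19.12 d.
q = Δh / Σ(b_i/K_i) = 5.73 / 19.12 = 0.2997 m/day.
In each layer the seepage velocity is v_i = q/n_i, so the layer transit time is t_i = b_i·n_i / q:
  layer 1 (medium sand): t_1 = 7.01 × 0.28 / 0.2997 = 6.549 d
  layer 2 (silty sand): t_2 = 4.50 × 0.10 / 0.2997 = 1.501 d
Total t = Σ t_i = 8.050 days.

8.05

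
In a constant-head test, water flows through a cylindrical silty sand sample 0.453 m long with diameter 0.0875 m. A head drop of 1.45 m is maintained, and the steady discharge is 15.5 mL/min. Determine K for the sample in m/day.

1.16

Cross-sectional area A = π·(d/2)² = π × (0.0875/2)² = 0.006013 m².
Convert discharge: 15.5 mL/min = 2.583e-07 m³/s.
Darcy's law rearranged: K = Q·L / (A·Δh) = 2.583e-07 × 0.453 / (0.006013 × 1.45) = 1.342e-05 m/s = 1.160 m/day.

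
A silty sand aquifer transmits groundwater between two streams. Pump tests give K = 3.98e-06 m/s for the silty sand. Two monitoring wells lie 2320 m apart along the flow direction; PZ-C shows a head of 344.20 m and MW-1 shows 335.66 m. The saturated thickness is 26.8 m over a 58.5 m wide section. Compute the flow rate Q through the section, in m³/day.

1.98

Convert K: 3.98e-06 m/s × 86400 = 0.3439 m/day.
Cross-sectional area A = 58.5 × 26.8 = 1568 m².
Hydraulic gradient i = (344.20 − 335.66) / 2320 = 8.54 / 2320 = 0.003681.
Darcy's law: Q = K · A · i = 0.3439 × 1568 × 0.003681 = 1.985 m³/day.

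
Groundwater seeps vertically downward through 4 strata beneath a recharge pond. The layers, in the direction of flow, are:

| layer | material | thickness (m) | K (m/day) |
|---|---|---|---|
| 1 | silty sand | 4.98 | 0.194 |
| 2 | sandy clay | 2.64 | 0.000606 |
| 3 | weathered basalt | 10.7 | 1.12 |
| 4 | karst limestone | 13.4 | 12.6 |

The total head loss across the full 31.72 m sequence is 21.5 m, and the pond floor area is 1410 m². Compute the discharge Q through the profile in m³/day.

Flow is perpendicular to layering, so the layers act in series and the equivalent K is the thickness-weighted harmonic mean.
Total thickness L = 4.98 + 2.64 + 10.7 + 13.4 = 31.72 m.
Σ(b_i/K_i) = 4.98/0.194 + 2.64/0.000606 + 10.7/1.12 + 13.4/12.6 = 4393 d.
K_eq = L / Σ(b_i/K_i) = 31.72 / 4393 = 0.007221 m/day.
Q = K_eq · A · (Δh/L) = 0.007221 × 1410 × (21.5/31.72) = 6.901 m³/day.

6.90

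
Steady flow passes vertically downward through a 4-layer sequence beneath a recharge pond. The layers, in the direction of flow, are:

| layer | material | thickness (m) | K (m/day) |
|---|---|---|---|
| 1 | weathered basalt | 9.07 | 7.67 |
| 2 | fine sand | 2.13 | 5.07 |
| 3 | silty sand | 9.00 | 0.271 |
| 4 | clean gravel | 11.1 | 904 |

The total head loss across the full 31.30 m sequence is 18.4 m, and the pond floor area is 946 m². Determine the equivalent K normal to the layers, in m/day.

Flow is perpendicular to layering, so the layers act in series and the equivalent K is the thickness-weighted harmonic mean.
Total thickness L = 9.07 + 2.13 + 9.00 + 11.1 = 31.30 m.
Σ(b_i/K_i) = 9.07/7.67 + 2.13/5.07 + 9.00/0.271 + 11.1/904 = 34.83 d.
K_eq = L / Σ(b_i/K_i) = 31.30 / 34.83 = 0.8988 m/day.

0.899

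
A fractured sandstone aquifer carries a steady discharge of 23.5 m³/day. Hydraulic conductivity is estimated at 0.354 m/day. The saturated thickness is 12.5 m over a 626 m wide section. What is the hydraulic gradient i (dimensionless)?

0.00848

Cross-sectional area A = 626 × 12.5 = 7825 m².
From Q = K·A·i, i = Q / (K·A) = 23.5 / (0.3540 × 7825) = 0.008484.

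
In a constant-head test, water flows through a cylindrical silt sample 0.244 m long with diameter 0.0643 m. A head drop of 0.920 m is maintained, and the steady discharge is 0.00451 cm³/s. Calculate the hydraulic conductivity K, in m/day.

Cross-sectional area A = π·(d/2)² = π × (0.0643/2)² = 0.003247 m².
Convert discharge: 0.00451 cm³/s = 4.510e-09 m³/s.
Darcy's law rearranged: K = Q·L / (A·Δh) = 4.510e-09 × 0.244 / (0.003247 × 0.920) = 3.684e-07 m/s = 0.03183 m/day.

0.0318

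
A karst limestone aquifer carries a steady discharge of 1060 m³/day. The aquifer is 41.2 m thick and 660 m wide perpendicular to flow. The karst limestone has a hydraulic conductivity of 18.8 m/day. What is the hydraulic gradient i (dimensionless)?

0.00207

Cross-sectional area A = 660 × 41.2 = 27192 m².
From Q = K·A·i, i = Q / (K·A) = 1060 / (18.80 × 27192) = 0.002074.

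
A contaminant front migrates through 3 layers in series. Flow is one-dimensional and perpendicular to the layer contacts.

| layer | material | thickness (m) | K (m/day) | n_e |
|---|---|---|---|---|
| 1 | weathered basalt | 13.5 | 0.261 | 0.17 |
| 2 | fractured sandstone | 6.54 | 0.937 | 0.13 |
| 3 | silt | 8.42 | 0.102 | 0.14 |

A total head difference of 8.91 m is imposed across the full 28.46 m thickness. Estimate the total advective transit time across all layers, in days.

With flow normal to the layers, continuity requires the same specific discharge q through every layer.
Σ(b_i/K_i) = 13.5/0.261 + 6.54/0.937 + 8.42/0.102 = 141.3 d.
q = Δh / Σ(b_i/K_i) = 8.91 / 141.3 = 0.06308 m/day.
In each layer the seepage velocity is v_i = q/n_i, so the layer transit time is t_i = b_i·n_i / q:
  layer 1 (weathered basalt): t_1 = 13.5 × 0.17 / 0.06308 = 36.38 d
  layer 2 (fractured sandstone): t_2 = 6.54 × 0.13 / 0.06308 = 13.48 d
  layer 3 (silt): t_3 = 8.42 × 0.14 / 0.06308 = 18.69 d
Total t = Σ t_i = 68.55 days.

68.5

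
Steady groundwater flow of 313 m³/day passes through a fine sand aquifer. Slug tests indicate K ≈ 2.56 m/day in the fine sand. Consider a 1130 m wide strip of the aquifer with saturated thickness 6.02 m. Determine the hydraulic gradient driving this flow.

0.0180

Cross-sectional area A = 1130 × 6.02 = 6803 m².
From Q = K·A·i, i = Q / (K·A) = 313 / (2.560 × 6803) = 0.01797.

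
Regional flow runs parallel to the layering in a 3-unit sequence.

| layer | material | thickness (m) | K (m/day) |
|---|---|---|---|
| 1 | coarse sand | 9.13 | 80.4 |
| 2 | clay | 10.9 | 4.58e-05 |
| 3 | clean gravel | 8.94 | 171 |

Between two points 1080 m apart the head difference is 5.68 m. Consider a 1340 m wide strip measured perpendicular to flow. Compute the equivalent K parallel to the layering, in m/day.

Flow is parallel to layering, so each bed carries its own Darcy discharge and the transmissivities add.
Σ(K_i·b_i) = 80.4×9.13 + 4.58e-05×10.9 + 171×8.94 = 2263 m²/day.
Total thickness b = 28.97 m, so K_eq = Σ(K_i·b_i)/b = 78.11 m/day.

78.1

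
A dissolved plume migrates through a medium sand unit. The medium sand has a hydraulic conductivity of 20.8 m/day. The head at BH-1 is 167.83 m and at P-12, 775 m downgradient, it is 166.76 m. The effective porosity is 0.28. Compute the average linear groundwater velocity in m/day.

0.103

Hydraulic gradient i = (167.83 − 166.76) / 775 = 1.07 / 775 = 0.001381.
Darcy flux q = K · i = 20.80 × 0.001381 = 0.02872 m/day.
Seepage velocity v = q / n_e = 0.02872 / 0.28 = 0.1026 m/day.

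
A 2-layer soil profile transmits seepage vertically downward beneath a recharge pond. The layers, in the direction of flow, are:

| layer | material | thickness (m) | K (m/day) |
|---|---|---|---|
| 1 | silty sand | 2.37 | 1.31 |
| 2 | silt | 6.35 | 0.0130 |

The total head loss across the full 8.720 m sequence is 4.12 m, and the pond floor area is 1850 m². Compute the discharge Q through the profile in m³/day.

15.5

Flow is perpendicular to layering, so the layers act in series and the equivalent K is the thickness-weighted harmonic mean.
Total thickness L = 2.37 + 6.35 = 8.720 m.
Σ(b_i/K_i) = 2.37/1.31 + 6.35/0.0130 = 490.3 d.
K_eq = L / Σ(b_i/K_i) = 8.720 / 490.3 = 0.01779 m/day.
Q = K_eq · A · (Δh/L) = 0.01779 × 1850 × (4.12/8.720) = 15.55 m³/day.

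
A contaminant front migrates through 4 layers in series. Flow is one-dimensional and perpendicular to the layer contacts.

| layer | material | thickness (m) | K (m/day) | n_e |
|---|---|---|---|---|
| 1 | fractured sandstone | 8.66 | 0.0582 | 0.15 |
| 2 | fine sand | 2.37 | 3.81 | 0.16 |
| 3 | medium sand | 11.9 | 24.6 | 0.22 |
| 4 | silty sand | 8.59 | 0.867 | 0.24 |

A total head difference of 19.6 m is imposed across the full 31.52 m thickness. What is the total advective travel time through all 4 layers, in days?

With flow normal to the layers, continuity requires the same specific discharge q through every layer.
Σ(b_i/K_i) = 8.66/0.0582 + 2.37/3.81 + 11.9/24.6 + 8.59/0.867 = 159.8 d.
q = Δh / Σ(b_i/K_i) = 19.6 / 159.8 = 0.1226 m/day.
In each layer the seepage velocity is v_i = q/n_i, so the layer transit time is t_i = b_i·n_i / q:
  layer 1 (fractured sandstone): t_1 = 8.66 × 0.15 / 0.1226 = 10.59 d
  layer 2 (fine sand): t_2 = 2.37 × 0.16 / 0.1226 = 3.092 d
  layer 3 (medium sand): t_3 = 11.9 × 0.22 / 0.1226 = 21.35 d
  layer 4 (silty sand): t_4 = 8.59 × 0.24 / 0.1226 = 16.81 d
Total t = Σ t_i = 51.84 days.

51.8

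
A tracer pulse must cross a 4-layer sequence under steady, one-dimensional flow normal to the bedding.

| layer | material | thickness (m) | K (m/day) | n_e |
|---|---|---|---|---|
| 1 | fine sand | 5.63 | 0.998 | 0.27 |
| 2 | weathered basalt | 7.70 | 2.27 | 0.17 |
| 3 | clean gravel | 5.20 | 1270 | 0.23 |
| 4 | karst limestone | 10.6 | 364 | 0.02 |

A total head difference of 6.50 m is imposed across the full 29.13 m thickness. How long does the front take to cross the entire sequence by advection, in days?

5.91

With flow normal to the layers, continuity requires the same specific discharge q through every layer.
Σ(b_i/K_i) = 5.63/0.998 + 7.70/2.27 + 5.20/1270 + 10.6/364 = 9.067 d.
q = Δh / Σ(b_i/K_i) = 6.50 / 9.067 = 0.7169 m/day.
In each layer the seepage velocity is v_i = q/n_i, so the layer transit time is t_i = b_i·n_i / q:
  layer 1 (fine sand): t_1 = 5.63 × 0.27 / 0.7169 = 2.120 d
  layer 2 (weathered basalt): t_2 = 7.70 × 0.17 / 0.7169 = 1.826 d
  layer 3 (clean gravel): t_3 = 5.20 × 0.23 / 0.7169 = 1.668 d
  layer 4 (karst limestone): t_4 = 10.6 × 0.02 / 0.7169 = 0.2957 d
Total t = Σ t_i = 5.910 days.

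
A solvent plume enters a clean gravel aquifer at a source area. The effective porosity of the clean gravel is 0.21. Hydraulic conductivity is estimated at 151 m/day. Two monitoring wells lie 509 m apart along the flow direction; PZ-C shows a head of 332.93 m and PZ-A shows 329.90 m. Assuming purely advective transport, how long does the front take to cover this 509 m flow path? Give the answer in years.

0.326

Hydraulic gradient i = (332.93 − 329.90) / 509 = 3.03 / 509 = 0.005953.
Darcy flux q = K · i = 151.0 × 0.005953 = 0.8989 m/day.
Seepage velocity v = q / n_e = 0.8989 / 0.21 = 4.280 m/day.
Travel time t = L / v = 509 / 4.280 = 118.9 days = 0.3256 years.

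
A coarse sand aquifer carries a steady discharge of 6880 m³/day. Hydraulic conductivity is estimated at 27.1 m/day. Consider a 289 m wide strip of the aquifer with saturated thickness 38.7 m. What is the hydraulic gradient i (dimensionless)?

Cross-sectional area A = 289 × 38.7 = 11184 m².
From Q = K·A·i, i = Q / (K·A) = 6880 / (27.10 × 11184) = 0.02270.

0.0227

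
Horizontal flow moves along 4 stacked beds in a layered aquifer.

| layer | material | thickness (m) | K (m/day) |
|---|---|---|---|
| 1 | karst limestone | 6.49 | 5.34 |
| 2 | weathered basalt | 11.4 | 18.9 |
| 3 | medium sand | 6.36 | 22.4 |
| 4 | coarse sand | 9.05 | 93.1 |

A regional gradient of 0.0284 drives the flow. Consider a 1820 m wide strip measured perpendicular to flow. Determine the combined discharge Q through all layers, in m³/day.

Flow is parallel to layering, so each bed carries its own Darcy discharge and the transmissivities add.
Σ(K_i·b_i) = 5.34×6.49 + 18.9×11.4 + 22.4×6.36 + 93.1×9.05 = 1235 m²/day.
Hydraulic gradient i = 0.0284.
Q = Σ(K_i·b_i) · W · i = 1235 × 1820 × 0.02840 = 63842 m³/day.

63800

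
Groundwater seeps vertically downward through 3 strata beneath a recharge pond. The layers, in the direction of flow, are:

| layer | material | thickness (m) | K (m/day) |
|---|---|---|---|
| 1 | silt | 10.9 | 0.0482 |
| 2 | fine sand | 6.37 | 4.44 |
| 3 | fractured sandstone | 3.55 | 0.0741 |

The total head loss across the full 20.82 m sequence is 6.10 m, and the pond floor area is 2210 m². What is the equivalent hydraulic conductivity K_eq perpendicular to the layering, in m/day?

Flow is perpendicular to layering, so the layers act in series and the equivalent K is the thickness-weighted harmonic mean.
Total thickness L = 10.9 + 6.37 + 3.55 = 20.82 m.
Σ(b_i/K_i) = 10.9/0.0482 + 6.37/4.44 + 3.55/0.0741 = 275.5 d.
K_eq = L / Σ(b_i/K_i) = 20.82 / 275.5 = 0.07558 m/day.

0.0756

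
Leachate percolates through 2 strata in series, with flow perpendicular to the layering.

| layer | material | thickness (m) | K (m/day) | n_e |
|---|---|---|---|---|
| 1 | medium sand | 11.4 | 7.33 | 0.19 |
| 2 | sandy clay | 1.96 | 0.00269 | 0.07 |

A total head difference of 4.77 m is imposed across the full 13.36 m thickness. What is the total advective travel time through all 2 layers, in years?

With flow normal to the layers, continuity requires the same specific discharge q through every layer.
Σ(b_i/K_i) = 11.4/7.33 + 1.96/0.00269 = 730.2 d.
q = Δh / Σ(b_i/K_i) = 4.77 / 730.2 = 0.006533 m/day.
In each layer the seepage velocity is v_i = q/n_i, so the layer transit time is t_i = b_i·n_i / q:
  layer 1 (medium sand): t_1 = 11.4 × 0.19 / 0.006533 = 331.6 d
  layer 2 (sandy clay): t_2 = 1.96 × 0.07 / 0.006533 = 21.00 d
Total t = Σ t_i = 352.6 days = 0.9653 years.

0.965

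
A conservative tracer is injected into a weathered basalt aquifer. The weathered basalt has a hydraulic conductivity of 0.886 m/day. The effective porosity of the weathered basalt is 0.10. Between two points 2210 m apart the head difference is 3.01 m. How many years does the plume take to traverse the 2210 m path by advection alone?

Hydraulic gradient i = Δh / L = 3.01 / 2210 = 0.001362.
Darcy flux q = K · i = 0.8860 × 0.001362 = 0.001207 m/day.
Seepage velocity v = q / n_e = 0.001207 / 0.10 = 0.01207 m/day.
Travel time t = L / v = 2210 / 0.01207 = 1.831e+05 days = 501.4 years.

501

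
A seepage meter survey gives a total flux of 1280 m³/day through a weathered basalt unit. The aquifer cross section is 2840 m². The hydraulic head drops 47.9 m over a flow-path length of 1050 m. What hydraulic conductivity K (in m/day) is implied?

Hydraulic gradient i = Δh / L = 47.9 / 1050 = 0.04562.
From Q = K·A·i, K = Q / (A·i) = 1280 / (2840 × 0.04562) = 9.880 m/day.

9.88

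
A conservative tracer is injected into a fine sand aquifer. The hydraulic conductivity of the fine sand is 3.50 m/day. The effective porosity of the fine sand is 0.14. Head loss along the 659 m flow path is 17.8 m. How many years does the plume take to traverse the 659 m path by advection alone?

2.67

Hydraulic gradient i = Δh / L = 17.8 / 659 = 0.02701.
Darcy flux q = K · i = 3.500 × 0.02701 = 0.09454 m/day.
Seepage velocity v = q / n_e = 0.09454 / 0.14 = 0.6753 m/day.
Travel time t = L / v = 659 / 0.6753 = 975.9 days = 2.672 years.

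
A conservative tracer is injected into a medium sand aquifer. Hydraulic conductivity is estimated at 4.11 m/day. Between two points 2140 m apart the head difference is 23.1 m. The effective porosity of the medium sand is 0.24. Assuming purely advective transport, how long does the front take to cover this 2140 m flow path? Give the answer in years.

Hydraulic gradient i = Δh / L = 23.1 / 2140 = 0.01079.
Darcy flux q = K · i = 4.110 × 0.01079 = 0.04436 m/day.
Seepage velocity v = q / n_e = 0.04436 / 0.24 = 0.1849 m/day.
Travel time t = L / v = 2140 / 0.1849 = 11577 days = 31.70 years.

31.7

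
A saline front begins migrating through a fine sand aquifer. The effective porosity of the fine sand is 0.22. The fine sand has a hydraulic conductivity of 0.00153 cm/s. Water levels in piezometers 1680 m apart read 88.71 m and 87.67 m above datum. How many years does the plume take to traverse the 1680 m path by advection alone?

Convert K: 0.00153 cm/s × 864 = 1.322 m/day.
Hydraulic gradient i = (88.71 − 87.67) / 1680 = 1.04 / 1680 = 0.0006190.
Darcy flux q = K · i = 1.322 × 0.0006190 = 0.0008183 m/day.
Seepage velocity v = q / n_e = 0.0008183 / 0.22 = 0.003720 m/day.
Travel time t = L / v = 1680 / 0.003720 = 4.517e+05 days = 1237 years.

1240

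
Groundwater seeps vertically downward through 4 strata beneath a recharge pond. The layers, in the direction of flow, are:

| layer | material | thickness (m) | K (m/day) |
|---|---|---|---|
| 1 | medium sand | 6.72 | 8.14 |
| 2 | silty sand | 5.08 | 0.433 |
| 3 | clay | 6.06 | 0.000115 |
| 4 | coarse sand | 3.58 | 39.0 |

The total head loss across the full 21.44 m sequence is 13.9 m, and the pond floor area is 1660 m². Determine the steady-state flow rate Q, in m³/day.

Flow is perpendicular to layering, so the layers act in series and the equivalent K is the thickness-weighted harmonic mean.
Total thickness L = 6.72 + 5.08 + 6.06 + 3.58 = 21.44 m.
Σ(b_i/K_i) = 6.72/8.14 + 5.08/0.433 + 6.06/0.000115 + 3.58/39.0 = 52708 d.
K_eq = L / Σ(b_i/K_i) = 21.44 / 52708 = 0.0004068 m/day.
Q = K_eq · A · (Δh/L) = 0.0004068 × 1660 × (13.9/21.44) = 0.4378 m³/day.

0.438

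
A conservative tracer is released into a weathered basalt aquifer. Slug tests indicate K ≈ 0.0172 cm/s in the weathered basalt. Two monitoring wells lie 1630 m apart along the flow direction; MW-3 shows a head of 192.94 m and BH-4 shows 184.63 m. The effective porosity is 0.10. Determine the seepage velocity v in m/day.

0.758

Convert K: 0.0172 cm/s × 864 = 14.86 m/day.
Hydraulic gradient i = (192.94 − 184.63) / 1630 = 8.31 / 1630 = 0.005098.
Darcy flux q = K · i = 14.86 × 0.005098 = 0.07576 m/day.
Seepage velocity v = q / n_e = 0.07576 / 0.10 = 0.7576 m/day.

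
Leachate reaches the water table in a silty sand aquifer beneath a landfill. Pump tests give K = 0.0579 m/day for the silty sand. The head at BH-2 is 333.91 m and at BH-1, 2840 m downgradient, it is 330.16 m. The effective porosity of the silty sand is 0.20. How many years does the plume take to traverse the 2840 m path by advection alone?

Hydraulic gradient i = (333.91 − 330.16) / 2840 = 3.75 / 2840 = 0.001320.
Darcy flux q = K · i = 0.05790 × 0.001320 = 7.645e-05 m/day.
Seepage velocity v = q / n_e = 7.645e-05 / 0.20 = 0.0003823 m/day.
Travel time t = L / v = 2840 / 0.0003823 = 7.429e+06 days = 20341 years.

20300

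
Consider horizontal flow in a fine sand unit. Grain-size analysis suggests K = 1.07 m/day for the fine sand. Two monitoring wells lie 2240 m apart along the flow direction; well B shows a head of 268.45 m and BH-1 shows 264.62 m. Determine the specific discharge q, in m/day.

0.00183

Hydraulic gradient i = (268.45 − 264.62) / 2240 = 3.83 / 2240 = 0.001710.
Specific discharge q = K · i = 1.070 × 0.001710 = 0.001830 m/day.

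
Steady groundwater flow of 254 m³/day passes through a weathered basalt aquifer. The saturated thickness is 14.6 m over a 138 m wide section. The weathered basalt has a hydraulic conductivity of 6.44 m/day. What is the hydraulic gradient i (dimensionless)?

Cross-sectional area A = 138 × 14.6 = 2015 m².
From Q = K·A·i, i = Q / (K·A) = 254 / (6.440 × 2015) = 0.01958.

0.0196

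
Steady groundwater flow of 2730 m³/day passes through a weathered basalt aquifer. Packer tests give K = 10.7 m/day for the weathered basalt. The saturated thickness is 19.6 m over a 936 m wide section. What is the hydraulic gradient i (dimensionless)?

0.0139

Cross-sectional area A = 936 × 19.6 = 18346 m².
From Q = K·A·i, i = Q / (K·A) = 2730 / (10.70 × 18346) = 0.01391.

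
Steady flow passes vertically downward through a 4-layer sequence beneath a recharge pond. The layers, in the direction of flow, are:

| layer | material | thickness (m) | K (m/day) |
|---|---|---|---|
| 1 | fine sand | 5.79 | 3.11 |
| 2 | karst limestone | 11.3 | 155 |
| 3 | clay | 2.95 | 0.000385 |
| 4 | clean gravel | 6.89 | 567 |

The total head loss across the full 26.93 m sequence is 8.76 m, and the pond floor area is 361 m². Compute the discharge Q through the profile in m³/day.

Flow is perpendicular to layering, so the layers act in series and the equivalent K is the thickness-weighted harmonic mean.
Total thickness L = 5.79 + 11.3 + 2.95 + 6.89 = 26.93 m.
Σ(b_i/K_i) = 5.79/3.11 + 11.3/155 + 2.95/0.000385 + 6.89/567 = 7664 d.
K_eq = L / Σ(b_i/K_i) = 26.93 / 7664 = 0.003514 m/day.
Q = K_eq · A · (Δh/L) = 0.003514 × 361 × (8.76/26.93) = 0.4126 m³/day.

0.413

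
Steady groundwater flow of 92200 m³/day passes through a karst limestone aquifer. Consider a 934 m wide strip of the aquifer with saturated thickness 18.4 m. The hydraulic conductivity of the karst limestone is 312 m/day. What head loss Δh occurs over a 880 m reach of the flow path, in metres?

Cross-sectional area A = 934 × 18.4 = 17186 m².
From Q = K·A·i, i = Q / (K·A) = 92200 / (312.0 × 17186) = 0.01720.
Head loss Δh = i · L = 0.01720 × 880 = 15.13 m.

15.1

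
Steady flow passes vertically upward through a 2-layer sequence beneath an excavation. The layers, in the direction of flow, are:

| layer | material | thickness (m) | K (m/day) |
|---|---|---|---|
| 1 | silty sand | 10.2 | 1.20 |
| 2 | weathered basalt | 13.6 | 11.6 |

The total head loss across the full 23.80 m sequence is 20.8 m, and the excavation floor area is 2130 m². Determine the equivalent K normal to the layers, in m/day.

Flow is perpendicular to layering, so the layers act in series and the equivalent K is the thickness-weighted harmonic mean.
Total thickness L = 10.2 + 13.6 = 23.80 m.
Σ(b_i/K_i) = 10.2/1.20 + 13.6/11.6 = 9.672 d.
K_eq = L / Σ(b_i/K_i) = 23.80 / 9.672 = 2.461 m/day.

2.46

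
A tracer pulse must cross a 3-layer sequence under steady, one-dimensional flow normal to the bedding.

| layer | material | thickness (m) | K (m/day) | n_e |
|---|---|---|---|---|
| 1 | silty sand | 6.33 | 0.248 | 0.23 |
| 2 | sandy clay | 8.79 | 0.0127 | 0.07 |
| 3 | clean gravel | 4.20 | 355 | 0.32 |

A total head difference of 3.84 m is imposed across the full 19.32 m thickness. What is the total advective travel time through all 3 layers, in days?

With flow normal to the layers, continuity requires the same specific discharge q through every layer.
Σ(b_i/K_i) = 6.33/0.248 + 8.79/0.0127 + 4.20/355 = 717.7 d.
q = Δh / Σ(b_i/K_i) = 3.84 / 717.7 = 0.005351 m/day.
In each layer the seepage velocity is v_i = q/n_i, so the layer transit time is t_i = b_i·n_i / q:
  layer 1 (silty sand): t_1 = 6.33 × 0.23 / 0.005351 = 272.1 d
  layer 2 (sandy clay): t_2 = 8.79 × 0.07 / 0.005351 = 115.0 d
  layer 3 (clean gravel): t_3 = 4.20 × 0.32 / 0.005351 = 251.2 d
Total t = Σ t_i = 638.3 days.

638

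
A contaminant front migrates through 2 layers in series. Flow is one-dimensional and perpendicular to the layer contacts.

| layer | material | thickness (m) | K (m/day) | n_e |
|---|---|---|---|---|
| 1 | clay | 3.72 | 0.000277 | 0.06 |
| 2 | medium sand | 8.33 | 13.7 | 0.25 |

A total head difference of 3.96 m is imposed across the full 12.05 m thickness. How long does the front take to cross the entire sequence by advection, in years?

21.4

With flow normal to the layers, continuity requires the same specific discharge q through every layer.
Σ(b_i/K_i) = 3.72/0.000277 + 8.33/13.7 = 13430 d.
q = Δh / Σ(b_i/K_i) = 3.96 / 13430 = 0.0002949 m/day.
In each layer the seepage velocity is v_i = q/n_i, so the layer transit time is t_i = b_i·n_i / q:
  layer 1 (clay): t_1 = 3.72 × 0.06 / 0.0002949 = 757.0 d
  layer 2 (medium sand): t_2 = 8.33 × 0.25 / 0.0002949 = 7063 d
Total t = Σ t_i = 7820 days = 21.41 years.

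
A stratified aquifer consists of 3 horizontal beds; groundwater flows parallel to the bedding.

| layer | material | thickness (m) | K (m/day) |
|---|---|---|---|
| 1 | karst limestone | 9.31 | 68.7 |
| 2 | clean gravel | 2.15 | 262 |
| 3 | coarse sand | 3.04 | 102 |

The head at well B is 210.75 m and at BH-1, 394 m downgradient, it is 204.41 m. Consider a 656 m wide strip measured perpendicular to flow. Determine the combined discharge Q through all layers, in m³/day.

16000

Flow is parallel to layering, so each bed carries its own Darcy discharge and the transmissivities add.
Σ(K_i·b_i) = 68.7×9.31 + 262×2.15 + 102×3.04 = 1513 m²/day.
Hydraulic gradient i = (210.75 − 204.41) / 394 = 6.34 / 394 = 0.01609.
Q = Σ(K_i·b_i) · W · i = 1513 × 656 × 0.01609 = 15971 m³/day.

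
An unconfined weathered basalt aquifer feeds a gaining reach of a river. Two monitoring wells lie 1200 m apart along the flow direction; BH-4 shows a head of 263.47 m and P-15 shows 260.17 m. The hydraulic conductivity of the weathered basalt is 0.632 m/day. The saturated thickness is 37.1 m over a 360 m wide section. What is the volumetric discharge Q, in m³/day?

Cross-sectional area A = 360 × 37.1 = 13356 m².
Hydraulic gradient i = (263.47 − 260.17) / 1200 = 3.3 / 1200 = 0.002750.
Darcy's law: Q = K · A · i = 0.6320 × 13356 × 0.002750 = 23.21 m³/day.

23.2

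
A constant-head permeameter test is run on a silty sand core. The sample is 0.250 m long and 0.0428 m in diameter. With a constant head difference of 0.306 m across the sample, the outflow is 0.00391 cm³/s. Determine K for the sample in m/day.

0.192

Cross-sectional area A = π·(d/2)² = π × (0.0428/2)² = 0.001439 m².
Convert discharge: 0.00391 cm³/s = 3.910e-09 m³/s.
Darcy's law rearranged: K = Q·L / (A·Δh) = 3.910e-09 × 0.250 / (0.001439 × 0.306) = 2.220e-06 m/s = 0.1918 m/day.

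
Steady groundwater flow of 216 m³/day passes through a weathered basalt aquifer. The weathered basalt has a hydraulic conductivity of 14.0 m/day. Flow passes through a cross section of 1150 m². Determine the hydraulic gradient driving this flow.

0.0134

From Q = K·A·i, i = Q / (K·A) = 216 / (14.00 × 1150) = 0.01342.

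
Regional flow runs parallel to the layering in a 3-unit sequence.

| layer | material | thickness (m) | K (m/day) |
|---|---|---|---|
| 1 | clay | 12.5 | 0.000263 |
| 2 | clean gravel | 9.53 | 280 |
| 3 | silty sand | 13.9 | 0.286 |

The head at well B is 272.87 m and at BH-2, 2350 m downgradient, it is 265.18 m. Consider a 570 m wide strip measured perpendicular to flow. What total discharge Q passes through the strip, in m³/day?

Flow is parallel to layering, so each bed carries its own Darcy discharge and the transmissivities add.
Σ(K_i·b_i) = 0.000263×12.5 + 280×9.53 + 0.286×13.9 = 2672 m²/day.
Hydraulic gradient i = (272.87 − 265.18) / 2350 = 7.69 / 2350 = 0.003272.
Q = Σ(K_i·b_i) · W · i = 2672 × 570 × 0.003272 = 4985 m³/day.

4980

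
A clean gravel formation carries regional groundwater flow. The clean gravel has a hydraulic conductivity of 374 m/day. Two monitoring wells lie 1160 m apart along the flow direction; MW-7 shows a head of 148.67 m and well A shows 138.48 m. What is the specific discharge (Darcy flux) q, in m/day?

3.29

Hydraulic gradient i = (148.67 − 138.48) / 1160 = 10.19 / 1160 = 0.008784.
Specific discharge q = K · i = 374.0 × 0.008784 = 3.285 m/day.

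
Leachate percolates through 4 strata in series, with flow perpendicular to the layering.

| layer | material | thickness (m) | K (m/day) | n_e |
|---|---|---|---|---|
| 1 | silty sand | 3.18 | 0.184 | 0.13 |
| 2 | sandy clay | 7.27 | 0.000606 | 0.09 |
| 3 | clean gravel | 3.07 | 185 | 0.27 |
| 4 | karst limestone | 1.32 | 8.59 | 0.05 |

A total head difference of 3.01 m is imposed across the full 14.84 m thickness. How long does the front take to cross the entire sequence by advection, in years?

21.4

With flow normal to the layers, continuity requires the same specific discharge q through every layer.
Σ(b_i/K_i) = 3.18/0.184 + 7.27/0.000606 + 3.07/185 + 1.32/8.59 = 12014 d.
q = Δh / Σ(b_i/K_i) = 3.01 / 12014 = 0.0002505 m/day.
In each layer the seepage velocity is v_i = q/n_i, so the layer transit time is t_i = b_i·n_i / q:
  layer 1 (silty sand): t_1 = 3.18 × 0.13 / 0.0002505 = 1650 d
  layer 2 (sandy clay): t_2 = 7.27 × 0.09 / 0.0002505 = 2612 d
  layer 3 (clean gravel): t_3 = 3.07 × 0.27 / 0.0002505 = 3308 d
  layer 4 (karst limestone): t_4 = 1.32 × 0.05 / 0.0002505 = 263.4 d
Total t = Σ t_i = 7834 days = 21.45 years.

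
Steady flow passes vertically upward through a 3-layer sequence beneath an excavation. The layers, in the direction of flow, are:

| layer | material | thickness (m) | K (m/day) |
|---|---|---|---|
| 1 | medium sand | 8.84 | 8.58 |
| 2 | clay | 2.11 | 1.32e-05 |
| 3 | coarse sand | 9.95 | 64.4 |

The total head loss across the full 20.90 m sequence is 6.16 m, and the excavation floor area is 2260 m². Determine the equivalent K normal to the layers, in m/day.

0.000131

Flow is perpendicular to layering, so the layers act in series and the equivalent K is the thickness-weighted harmonic mean.
Total thickness L = 8.84 + 2.11 + 9.95 = 20.90 m.
Σ(b_i/K_i) = 8.84/8.58 + 2.11/1.32e-05 + 9.95/64.4 = 1.598e+05 d.
K_eq = L / Σ(b_i/K_i) = 20.90 / 1.598e+05 = 0.0001307 m/day.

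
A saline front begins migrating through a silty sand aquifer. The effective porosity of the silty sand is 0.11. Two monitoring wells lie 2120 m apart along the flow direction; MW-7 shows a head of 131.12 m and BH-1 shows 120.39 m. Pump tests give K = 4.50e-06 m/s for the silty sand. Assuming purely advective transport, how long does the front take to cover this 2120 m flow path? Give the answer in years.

324

Convert K: 4.50e-06 m/s × 86400 = 0.3888 m/day.
Hydraulic gradient i = (131.12 − 120.39) / 2120 = 10.73 / 2120 = 0.005061.
Darcy flux q = K · i = 0.3888 × 0.005061 = 0.001968 m/day.
Seepage velocity v = q / n_e = 0.001968 / 0.11 = 0.01789 m/day.
Travel time t = L / v = 2120 / 0.01789 = 1.185e+05 days = 324.5 years.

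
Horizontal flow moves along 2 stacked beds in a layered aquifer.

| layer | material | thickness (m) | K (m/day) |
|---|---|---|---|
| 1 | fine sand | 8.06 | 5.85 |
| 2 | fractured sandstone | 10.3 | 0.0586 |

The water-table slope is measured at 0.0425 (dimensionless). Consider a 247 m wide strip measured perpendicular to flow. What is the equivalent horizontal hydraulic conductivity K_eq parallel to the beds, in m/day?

Flow is parallel to layering, so each bed carries its own Darcy discharge and the transmissivities add.
Σ(K_i·b_i) = 5.85×8.06 + 0.0586×10.3 = 47.75 m²/day.
Total thickness b = 18.36 m, so K_eq = Σ(K_i·b_i)/b = 2.601 m/day.

2.60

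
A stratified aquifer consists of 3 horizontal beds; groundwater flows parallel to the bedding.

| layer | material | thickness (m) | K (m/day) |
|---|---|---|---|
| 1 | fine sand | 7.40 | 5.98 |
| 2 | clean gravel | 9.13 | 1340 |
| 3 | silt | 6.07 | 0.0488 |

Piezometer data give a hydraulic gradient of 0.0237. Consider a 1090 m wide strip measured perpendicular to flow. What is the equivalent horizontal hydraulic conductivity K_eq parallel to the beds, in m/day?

543

Flow is parallel to layering, so each bed carries its own Darcy discharge and the transmissivities add.
Σ(K_i·b_i) = 5.98×7.40 + 1340×9.13 + 0.0488×6.07 = 12279 m²/day.
Total thickness b = 22.60 m, so K_eq = Σ(K_i·b_i)/b = 543.3 m/day.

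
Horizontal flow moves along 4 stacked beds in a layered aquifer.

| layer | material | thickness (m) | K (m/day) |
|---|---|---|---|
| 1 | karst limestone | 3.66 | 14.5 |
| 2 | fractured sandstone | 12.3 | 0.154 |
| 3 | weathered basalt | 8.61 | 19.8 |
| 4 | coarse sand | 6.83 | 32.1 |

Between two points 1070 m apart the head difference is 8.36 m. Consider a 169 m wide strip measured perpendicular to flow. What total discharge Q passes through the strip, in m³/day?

587

Flow is parallel to layering, so each bed carries its own Darcy discharge and the transmissivities add.
Σ(K_i·b_i) = 14.5×3.66 + 0.154×12.3 + 19.8×8.61 + 32.1×6.83 = 444.7 m²/day.
Hydraulic gradient i = Δh / L = 8.36 / 1070 = 0.007813.
Q = Σ(K_i·b_i) · W · i = 444.7 × 169 × 0.007813 = 587.2 m³/day.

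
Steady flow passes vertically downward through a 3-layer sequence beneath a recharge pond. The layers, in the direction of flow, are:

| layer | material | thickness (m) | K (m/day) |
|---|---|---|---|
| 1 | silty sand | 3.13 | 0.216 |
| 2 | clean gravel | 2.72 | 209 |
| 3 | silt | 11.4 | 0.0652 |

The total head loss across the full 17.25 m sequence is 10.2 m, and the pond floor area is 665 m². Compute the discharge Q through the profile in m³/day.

Flow is perpendicular to layering, so the layers act in series and the equivalent K is the thickness-weighted harmonic mean.
Total thickness L = 3.13 + 2.72 + 11.4 = 17.25 m.
Σ(b_i/K_i) = 3.13/0.216 + 2.72/209 + 11.4/0.0652 = 189.4 d.
K_eq = L / Σ(b_i/K_i) = 17.25 / 189.4 = 0.09110 m/day.
Q = K_eq · A · (Δh/L) = 0.09110 × 665 × (10.2/17.25) = 35.82 m³/day.

35.8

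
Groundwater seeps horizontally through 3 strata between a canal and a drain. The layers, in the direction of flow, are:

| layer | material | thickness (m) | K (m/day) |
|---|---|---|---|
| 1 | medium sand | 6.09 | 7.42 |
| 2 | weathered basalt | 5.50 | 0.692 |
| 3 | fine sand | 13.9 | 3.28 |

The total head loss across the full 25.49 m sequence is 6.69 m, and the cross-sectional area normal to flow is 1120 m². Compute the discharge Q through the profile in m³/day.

Flow is perpendicular to layering, so the layers act in series and the equivalent K is the thickness-weighted harmonic mean.
Total thickness L = 6.09 + 5.50 + 13.9 = 25.49 m.
Σ(b_i/K_i) = 6.09/7.42 + 5.50/0.692 + 13.9/3.28 = 13.01 d.
K_eq = L / Σ(b_i/K_i) = 25.49 / 13.01 = 1.960 m/day.
Q = K_eq · A · (Δh/L) = 1.960 × 1120 × (6.69/25.49) = 576.1 m³/day.

576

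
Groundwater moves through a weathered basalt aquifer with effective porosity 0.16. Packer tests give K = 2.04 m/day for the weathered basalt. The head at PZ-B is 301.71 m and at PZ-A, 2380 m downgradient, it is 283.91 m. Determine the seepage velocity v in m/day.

Hydraulic gradient i = (301.71 − 283.91) / 2380 = 17.8 / 2380 = 0.007479.
Darcy flux q = K · i = 2.040 × 0.007479 = 0.01526 m/day.
Seepage velocity v = q / n_e = 0.01526 / 0.16 = 0.09536 m/day.

0.0954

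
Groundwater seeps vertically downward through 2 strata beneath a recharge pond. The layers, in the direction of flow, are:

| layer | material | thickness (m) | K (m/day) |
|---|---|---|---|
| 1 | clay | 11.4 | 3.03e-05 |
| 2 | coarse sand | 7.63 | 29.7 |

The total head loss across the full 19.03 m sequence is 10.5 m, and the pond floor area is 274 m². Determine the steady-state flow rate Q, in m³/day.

Flow is perpendicular to layering, so the layers act in series and the equivalent K is the thickness-weighted harmonic mean.
Total thickness L = 11.4 + 7.63 = 19.03 m.
Σ(b_i/K_i) = 11.4/3.03e-05 + 7.63/29.7 = 3.762e+05 d.
K_eq = L / Σ(b_i/K_i) = 19.03 / 3.762e+05 = 5.058e-05 m/day.
Q = K_eq · A · (Δh/L) = 5.058e-05 × 274 × (10.5/19.03) = 0.007647 m³/day.

0.00765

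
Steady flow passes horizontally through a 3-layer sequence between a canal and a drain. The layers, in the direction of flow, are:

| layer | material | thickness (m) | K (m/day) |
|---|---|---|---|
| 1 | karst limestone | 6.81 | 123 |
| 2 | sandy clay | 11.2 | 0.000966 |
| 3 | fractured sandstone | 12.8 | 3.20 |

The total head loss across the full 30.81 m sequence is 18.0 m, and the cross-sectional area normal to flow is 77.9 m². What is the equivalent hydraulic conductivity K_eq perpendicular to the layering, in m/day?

Flow is perpendicular to layering, so the layers act in series and the equivalent K is the thickness-weighted harmonic mean.
Total thickness L = 6.81 + 11.2 + 12.8 = 30.81 m.
Σ(b_i/K_i) = 6.81/123 + 11.2/0.000966 + 12.8/3.20 = 11598 d.
K_eq = L / Σ(b_i/K_i) = 30.81 / 11598 = 0.002656 m/day.

0.00266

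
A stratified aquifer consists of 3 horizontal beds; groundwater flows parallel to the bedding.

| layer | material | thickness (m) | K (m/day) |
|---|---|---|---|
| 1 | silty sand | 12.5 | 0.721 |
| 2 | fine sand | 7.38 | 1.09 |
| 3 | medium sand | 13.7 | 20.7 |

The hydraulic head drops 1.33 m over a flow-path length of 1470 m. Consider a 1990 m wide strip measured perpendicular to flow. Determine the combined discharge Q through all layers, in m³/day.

Flow is parallel to layering, so each bed carries its own Darcy discharge and the transmissivities add.
Σ(K_i·b_i) = 0.721×12.5 + 1.09×7.38 + 20.7×13.7 = 300.6 m²/day.
Hydraulic gradient i = Δh / L = 1.33 / 1470 = 0.0009048.
Q = Σ(K_i·b_i) · W · i = 300.6 × 1990 × 0.0009048 = 541.3 m³/day.

541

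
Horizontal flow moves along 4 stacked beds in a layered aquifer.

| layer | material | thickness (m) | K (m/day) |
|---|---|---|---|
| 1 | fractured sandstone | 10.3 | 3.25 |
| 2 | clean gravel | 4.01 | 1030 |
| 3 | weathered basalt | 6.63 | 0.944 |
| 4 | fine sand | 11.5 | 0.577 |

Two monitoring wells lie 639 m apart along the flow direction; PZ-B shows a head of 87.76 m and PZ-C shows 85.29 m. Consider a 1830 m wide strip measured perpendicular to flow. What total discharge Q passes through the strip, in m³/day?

29500

Flow is parallel to layering, so each bed carries its own Darcy discharge and the transmissivities add.
Σ(K_i·b_i) = 3.25×10.3 + 1030×4.01 + 0.944×6.63 + 0.577×11.5 = 4177 m²/day.
Hydraulic gradient i = (87.76 − 85.29) / 639 = 2.47 / 639 = 0.003865.
Q = Σ(K_i·b_i) · W · i = 4177 × 1830 × 0.003865 = 29545 m³/day.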